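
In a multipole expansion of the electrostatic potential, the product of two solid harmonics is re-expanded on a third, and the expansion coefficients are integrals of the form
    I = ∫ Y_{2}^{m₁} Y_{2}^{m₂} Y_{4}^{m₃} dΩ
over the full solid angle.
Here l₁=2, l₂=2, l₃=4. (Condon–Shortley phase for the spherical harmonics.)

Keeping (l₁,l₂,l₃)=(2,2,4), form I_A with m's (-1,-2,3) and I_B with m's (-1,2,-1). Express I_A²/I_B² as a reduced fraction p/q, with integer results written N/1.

l's match ⇒ only the (l;m) 3-j factors differ between A and B.
A: triangle coeff Δ(2,2,4) = 1/630; Σ_t [0,0]: t=0:+1/144 = 1/144; (3j)²=1/18 [(2 2 4; -1 -2 3)], sign=-1
B: triangle coeff Δ(2,2,4) = 1/630; Σ_t [0,0]: t=0:+1/144 = 1/144; (3j)²=1/126 [(2 2 4; -1 2 -1)], sign=-1
I_A²/I_B² = (1/18)/(1/126) = 7/1

7/1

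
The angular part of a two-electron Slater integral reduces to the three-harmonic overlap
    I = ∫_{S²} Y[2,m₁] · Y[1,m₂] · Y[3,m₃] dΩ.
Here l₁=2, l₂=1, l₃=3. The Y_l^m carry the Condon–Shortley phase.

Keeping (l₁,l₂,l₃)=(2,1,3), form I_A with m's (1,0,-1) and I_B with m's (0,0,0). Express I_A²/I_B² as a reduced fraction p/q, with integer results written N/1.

Shared (l₁,l₂,l₃)=(2,1,3): N and (l;000)² cancel in I_A²/I_B².
A: Δ = 0!·4!·2!/7! = 1/105; Racah Σ t=0..0: t=0:+1/6 = 1/6; ⇒ 3j(2 1 3; 1 0 -1)² = 8/105, sgn +1
B: Δ = 0!·4!·2!/7! = 1/105; Racah Σ t=0..0: t=0:+1/4 = 1/4; ⇒ 3j(2 1 3; 0 0 0)² = 3/35, sgn -1
I_A²/I_B² = (8/105)/(3/35) = 8/9

8/9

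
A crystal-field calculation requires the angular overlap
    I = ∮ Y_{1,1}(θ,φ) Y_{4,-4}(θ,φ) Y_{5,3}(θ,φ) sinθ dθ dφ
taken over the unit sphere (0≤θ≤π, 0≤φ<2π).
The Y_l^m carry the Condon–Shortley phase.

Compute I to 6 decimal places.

-0.049106

Checks pass: Σm=0; 10 even; l₃=5∈[3,5].
(2·1+1)(2·4+1)(2·5+1) = 297
Δ: 0! 2! 8! / 11! → 1/495
sum: t=0:+1/576 = 1/576
3j²(1 4 5; 0 0 0) = Δ·Π!·Σ² = 5/99  (sign -1)
sum: t=0:+1/80640 = 1/80640
3j²(1 4 5; 1 -4 3) = Δ·Π!·Σ² = 1/495  (sign +1)
combine: 4πI² = 297·5/99·1/495 = 1/33
take √, sign -1: I = -0.04910640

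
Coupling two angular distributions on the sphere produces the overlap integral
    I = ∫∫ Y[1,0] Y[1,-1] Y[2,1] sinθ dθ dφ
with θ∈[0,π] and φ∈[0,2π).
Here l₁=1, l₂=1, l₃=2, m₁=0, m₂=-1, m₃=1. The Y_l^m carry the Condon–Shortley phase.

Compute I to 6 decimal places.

Rules hold: Σm=0, L=4 even, 0≤2≤2.
N = 3·3·5 = 45
Δ = 0!·2!·2!/5! = 1/30
Racah Σ t=0..0: t=0:+1/1 = 1/1
⇒ 3j(1 1 2; 0 0 0)² = 2/15, sgn +1
Racah Σ t=0..0: t=0:+1/2 = 1/2
⇒ 3j(1 1 2; 0 -1 1)² = 1/10, sgn -1
4πI² = N·(3j₀)²·(3jₘ)² = 3/5
I = -1·√(0.6/4π) = -0.21850969

-0.218510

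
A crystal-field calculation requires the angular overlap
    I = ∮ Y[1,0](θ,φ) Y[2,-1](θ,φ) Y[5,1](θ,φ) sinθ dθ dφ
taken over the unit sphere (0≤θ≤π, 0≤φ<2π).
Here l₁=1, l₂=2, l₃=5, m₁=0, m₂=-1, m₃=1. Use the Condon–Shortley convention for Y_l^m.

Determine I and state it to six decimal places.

0.000000

l₃=5 ∉ [1,3] — triangle fails ⇒ I = 0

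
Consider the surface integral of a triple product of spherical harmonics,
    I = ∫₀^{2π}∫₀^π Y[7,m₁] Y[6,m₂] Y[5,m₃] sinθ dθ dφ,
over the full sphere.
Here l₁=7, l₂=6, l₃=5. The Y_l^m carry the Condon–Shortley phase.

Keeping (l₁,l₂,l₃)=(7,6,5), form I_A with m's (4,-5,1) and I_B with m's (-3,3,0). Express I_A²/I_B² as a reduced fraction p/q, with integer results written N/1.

l's match ⇒ only the (l;m) 3-j factors differ between A and B.
A: triangle coeff Δ(7,6,5) = 1/174594420; Σ_t [0,1]: t=0:+1/8709120 t=1:−1/5806080 = -1/17418240; (3j)²=275/88179 [(7 6 5; 4 -5 1)], sign=-1
B: triangle coeff Δ(7,6,5) = 1/174594420; Σ_t [5,8]: t=5:−1/2073600 t=6:+1/414720 t=7:−1/725760 t=8:+1/11612160 = 37/58060800; (3j)²=4107/646646 [(7 6 5; -3 3 0)], sign=-1
I_A²/I_B² = (275/88179)/(4107/646646) = 6050/12321

6050/12321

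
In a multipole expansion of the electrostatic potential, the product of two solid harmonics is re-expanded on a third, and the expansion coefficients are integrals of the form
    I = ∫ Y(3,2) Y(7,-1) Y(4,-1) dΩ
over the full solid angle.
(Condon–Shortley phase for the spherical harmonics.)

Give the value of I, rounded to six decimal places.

m-sum 0 ✓  L=14 even ✓  4≤4≤10 ✓
Π(2lᵢ+1) = 7×15×9 = 945
triangle coeff Δ(3,7,4) = 1/45045
Σ_t [3,3]: t=3:−1/20736 = -1/20736
(3j)²=35/1287 [(3 7 4; 0 0 0)], sign=-1
Σ_t [1,1]: t=1:−1/86400 = -1/86400
(3j)²=16/2145 [(3 7 4; 2 -1 -1)], sign=+1
⇒ 4πI² = 3920/20449
I = (-1)√(3920/20449/(4π)) = -0.12350998

-0.123510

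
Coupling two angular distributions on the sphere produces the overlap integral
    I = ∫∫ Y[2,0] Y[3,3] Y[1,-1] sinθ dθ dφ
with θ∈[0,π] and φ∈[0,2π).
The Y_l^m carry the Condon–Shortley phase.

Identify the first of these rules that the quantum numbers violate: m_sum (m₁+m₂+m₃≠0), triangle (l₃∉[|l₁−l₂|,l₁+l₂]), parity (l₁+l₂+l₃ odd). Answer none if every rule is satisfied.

m_sum

m₁+m₂+m₃ = 0 + 3 − 1 = 2  ✗
triangle: |2−3|=1 ≤ l₃=1 ≤ 2+3=5
parity: l₁+l₂+l₃ = 6 is even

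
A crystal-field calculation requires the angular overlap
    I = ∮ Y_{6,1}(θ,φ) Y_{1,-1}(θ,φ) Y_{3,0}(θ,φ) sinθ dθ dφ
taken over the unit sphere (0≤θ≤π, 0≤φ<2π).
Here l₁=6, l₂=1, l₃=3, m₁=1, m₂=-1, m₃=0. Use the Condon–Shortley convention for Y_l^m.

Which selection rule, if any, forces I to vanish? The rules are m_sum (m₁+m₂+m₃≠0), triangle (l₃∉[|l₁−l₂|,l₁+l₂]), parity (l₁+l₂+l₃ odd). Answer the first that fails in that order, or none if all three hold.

Σmᵢ = 0  ✓
l₃∈[|l₁−l₂|,l₁+l₂]=[5,7], have l₃=3  ✗
Σlᵢ = 10 ⇒ even

triangle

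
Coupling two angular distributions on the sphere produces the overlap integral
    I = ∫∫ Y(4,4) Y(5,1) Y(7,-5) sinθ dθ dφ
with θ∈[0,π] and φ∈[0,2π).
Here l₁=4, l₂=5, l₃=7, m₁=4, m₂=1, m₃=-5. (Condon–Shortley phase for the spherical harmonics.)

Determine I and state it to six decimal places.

Checks pass: Σm=0; 16 even; l₃=7∈[1,9].
(2·4+1)(2·5+1)(2·7+1) = 1485
Δ: 2! 6! 8! / 17! → 1/6126120
sum: t=0:+1/69120 t=1:−1/20736 t=2:+1/69120 = -1/51840
3j²(4 5 7; 0 0 0) = Δ·Π!·Σ² = 280/21879  (sign +1)
sum: t=0:+1/2073600 = 1/2073600
3j²(4 5 7; 4 1 -5) = Δ·Π!·Σ² = 28/1105  (sign +1)
combine: 4πI² = 1485·280/21879·28/1105 = 23520/48841
take √, sign +1: I = 0.19575887

0.195759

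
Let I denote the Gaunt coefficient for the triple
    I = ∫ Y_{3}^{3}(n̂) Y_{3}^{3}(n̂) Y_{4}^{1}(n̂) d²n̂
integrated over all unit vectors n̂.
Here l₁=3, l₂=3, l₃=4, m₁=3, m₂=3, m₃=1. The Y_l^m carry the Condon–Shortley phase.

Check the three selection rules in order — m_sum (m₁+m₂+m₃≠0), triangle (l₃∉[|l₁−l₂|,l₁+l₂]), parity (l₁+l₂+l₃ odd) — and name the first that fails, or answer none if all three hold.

m_sum

azimuthal sum: 3 + 3 + 1 = 7  ✗
0 ≤ 4 ≤ 6 (triangle on l)
L = 3 + 3 + 4 = 10 (even)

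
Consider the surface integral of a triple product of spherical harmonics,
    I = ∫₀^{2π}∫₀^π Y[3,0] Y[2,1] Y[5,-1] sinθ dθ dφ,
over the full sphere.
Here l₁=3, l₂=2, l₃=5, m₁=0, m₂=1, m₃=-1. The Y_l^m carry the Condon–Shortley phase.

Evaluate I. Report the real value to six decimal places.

Rules hold: Σm=0, L=10 even, 1≤5≤5.
N = 7·5·11 = 385
Δ = 0!·6!·4!/11! = 1/2310
Racah Σ t=0..0: t=0:+1/144 = 1/144
⇒ 3j(3 2 5; 0 0 0)² = 10/231, sgn -1
Racah Σ t=0..0: t=0:+1/216 = 1/216
⇒ 3j(3 2 5; 0 1 -1)² = 8/231, sgn +1
4πI² = N·(3j₀)²·(3jₘ)² = 400/693
I = -1·√(0.577201/4π) = -0.21431790

-0.214318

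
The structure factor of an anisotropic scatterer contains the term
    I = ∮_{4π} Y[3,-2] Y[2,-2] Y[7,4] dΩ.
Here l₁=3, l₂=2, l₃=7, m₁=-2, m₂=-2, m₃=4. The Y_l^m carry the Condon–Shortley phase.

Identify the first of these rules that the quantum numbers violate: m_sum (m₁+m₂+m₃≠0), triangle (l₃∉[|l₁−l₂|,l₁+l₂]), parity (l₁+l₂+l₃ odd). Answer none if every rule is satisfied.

triangle

azimuthal sum: -2 − 2 + 4 = 0  ✓
1 ≤ 7 ≤ 5 (triangle on l)  ✗
L = 3 + 2 + 7 = 12 (even)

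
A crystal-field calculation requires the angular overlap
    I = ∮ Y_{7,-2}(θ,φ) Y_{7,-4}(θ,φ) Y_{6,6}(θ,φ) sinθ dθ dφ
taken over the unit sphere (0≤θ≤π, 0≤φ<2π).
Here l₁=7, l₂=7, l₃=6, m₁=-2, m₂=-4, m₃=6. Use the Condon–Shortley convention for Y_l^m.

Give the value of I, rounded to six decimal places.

-0.156980

Checks pass: Σm=0; 20 even; l₃=6∈[0,14].
(2·7+1)(2·7+1)(2·6+1) = 2925
Δ: 8! 6! 6! / 21! → 1/2444321880
sum: t=1:−1/2612736000 t=2:+1/20736000 t=3:−1/1658880 t=4:+1/746496 t=5:−1/1658880 t=6:+1/20736000 t=7:−1/2612736000 = 1/4354560
3j²(7 7 6; 0 0 0) = Δ·Π!·Σ² = 1000/138567  (sign +1)
sum: t=3:−1/373248000 = -1/373248000
3j²(7 7 6; -2 -4 6) = Δ·Π!·Σ² = 308/20995  (sign -1)
combine: 4πI² = 2925·1000/138567·308/20995 = 420000/1356277
take √, sign -1: I = -0.15698043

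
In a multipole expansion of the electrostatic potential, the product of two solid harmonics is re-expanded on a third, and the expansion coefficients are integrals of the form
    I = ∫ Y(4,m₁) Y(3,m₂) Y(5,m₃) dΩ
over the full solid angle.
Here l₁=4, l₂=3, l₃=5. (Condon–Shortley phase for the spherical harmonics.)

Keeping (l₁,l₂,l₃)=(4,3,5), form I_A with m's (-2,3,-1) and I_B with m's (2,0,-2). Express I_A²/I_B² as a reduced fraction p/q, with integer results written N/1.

1125/28

Shared (l₁,l₂,l₃)=(4,3,5): N and (l;000)² cancel in I_A²/I_B².
A: Δ = 2!·6!·4!/13! = 1/180180; Racah Σ t=2..2: t=2:+1/2304 = 1/2304; ⇒ 3j(4 3 5; -2 3 -1)² = 75/4004, sgn +1
B: Δ = 2!·6!·4!/13! = 1/180180; Racah Σ t=0..2: t=0:+1/576 t=1:−1/480 t=2:+1/8640 = -1/4320; ⇒ 3j(4 3 5; 2 0 -2)² = 1/2145, sgn +1
I_A²/I_B² = (75/4004)/(1/2145) = 1125/28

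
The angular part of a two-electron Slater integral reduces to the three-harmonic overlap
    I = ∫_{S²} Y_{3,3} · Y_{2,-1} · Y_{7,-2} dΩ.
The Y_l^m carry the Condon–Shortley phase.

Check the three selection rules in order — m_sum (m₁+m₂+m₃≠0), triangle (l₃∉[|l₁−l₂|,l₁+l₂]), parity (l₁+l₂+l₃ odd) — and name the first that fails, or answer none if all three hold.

m₁+m₂+m₃ = 3 − 1 − 2 = 0  ✓
triangle: |3−2|=1 ≤ l₃=7 ≤ 3+2=5  ✗
parity: l₁+l₂+l₃ = 12 is even

triangle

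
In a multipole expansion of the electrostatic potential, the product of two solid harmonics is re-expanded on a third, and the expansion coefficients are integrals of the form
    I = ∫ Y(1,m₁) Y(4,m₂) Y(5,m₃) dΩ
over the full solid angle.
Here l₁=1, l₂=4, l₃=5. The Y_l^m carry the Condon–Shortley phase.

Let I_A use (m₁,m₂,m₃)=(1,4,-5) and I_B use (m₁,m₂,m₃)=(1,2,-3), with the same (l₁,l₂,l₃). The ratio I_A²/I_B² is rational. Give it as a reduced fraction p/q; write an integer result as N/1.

Shared (l₁,l₂,l₃)=(1,4,5): N and (l;000)² cancel in I_A²/I_B².
A: Δ = 0!·2!·8!/11! = 1/495; Racah Σ t=0..0: t=0:+1/80640 = 1/80640; ⇒ 3j(1 4 5; 1 4 -5)² = 1/11, sgn +1
B: Δ = 0!·2!·8!/11! = 1/495; Racah Σ t=0..0: t=0:+1/2880 = 1/2880; ⇒ 3j(1 4 5; 1 2 -3)² = 28/495, sgn +1
I_A²/I_B² = (1/11)/(28/495) = 45/28

45/28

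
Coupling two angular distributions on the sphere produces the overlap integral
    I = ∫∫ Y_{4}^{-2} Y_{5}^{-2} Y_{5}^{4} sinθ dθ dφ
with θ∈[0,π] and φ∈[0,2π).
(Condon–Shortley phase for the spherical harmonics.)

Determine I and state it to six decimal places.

0.118854

m-sum 0 ✓  L=14 even ✓  1≤5≤9 ✓
Π(2lᵢ+1) = 9×11×11 = 1089
triangle coeff Δ(4,5,5) = 1/3153150
Σ_t [0,4]: t=0:+1/69120 t=1:−1/1728 t=2:+1/576 t=3:−1/1728 t=4:+1/69120 = 7/11520
(3j)²=2/143 [(4 5 5; 0 0 0)], sign=-1
Σ_t [2,3]: t=2:+1/11520 t=3:−1/25920 = 1/20736
(3j)²=5/429 [(4 5 5; -2 -2 4)], sign=-1
⇒ 4πI² = 30/169
I = (+1)√(30/169/(4π)) = 0.11885360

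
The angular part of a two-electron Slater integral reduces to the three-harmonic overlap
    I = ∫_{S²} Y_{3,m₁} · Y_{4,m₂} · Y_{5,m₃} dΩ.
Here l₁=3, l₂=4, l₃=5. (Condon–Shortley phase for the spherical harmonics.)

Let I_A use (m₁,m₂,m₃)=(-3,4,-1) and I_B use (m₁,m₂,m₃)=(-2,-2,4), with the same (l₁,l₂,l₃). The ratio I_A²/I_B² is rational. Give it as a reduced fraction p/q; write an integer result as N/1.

Shared (l₁,l₂,l₃)=(3,4,5): N and (l;000)² cancel in I_A²/I_B².
A: Δ = 2!·4!·6!/13! = 1/180180; Racah Σ t=2..2: t=2:+1/34560 = 1/34560; ⇒ 3j(3 4 5; -3 4 -1)² = 1/429, sgn +1
B: Δ = 2!·4!·6!/13! = 1/180180; Racah Σ t=1..2: t=1:−1/2880 t=2:+1/8640 = -1/4320; ⇒ 3j(3 4 5; -2 -2 4)² = 8/429, sgn +1
I_A²/I_B² = (1/429)/(8/429) = 1/8

1/8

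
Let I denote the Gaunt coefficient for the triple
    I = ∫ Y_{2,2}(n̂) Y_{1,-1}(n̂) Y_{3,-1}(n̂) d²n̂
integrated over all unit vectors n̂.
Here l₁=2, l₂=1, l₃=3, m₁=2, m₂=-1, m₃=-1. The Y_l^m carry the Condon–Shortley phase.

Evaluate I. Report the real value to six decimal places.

Checks pass: Σm=0; 6 even; l₃=3∈[1,3].
(2·2+1)(2·1+1)(2·3+1) = 105
Δ: 0! 4! 2! / 7! → 1/105
sum: t=0:+1/4 = 1/4
3j²(2 1 3; 0 0 0) = Δ·Π!·Σ² = 3/35  (sign -1)
sum: t=0:+1/48 = 1/48
3j²(2 1 3; 2 -1 -1) = Δ·Π!·Σ² = 1/105  (sign +1)
combine: 4πI² = 105·3/35·1/105 = 3/35
take √, sign -1: I = -0.08258890

-0.082589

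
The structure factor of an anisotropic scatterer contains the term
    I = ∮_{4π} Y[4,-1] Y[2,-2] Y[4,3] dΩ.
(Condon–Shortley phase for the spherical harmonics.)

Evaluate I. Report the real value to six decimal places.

0.159270

Rules hold: Σm=0, L=10 even, 2≤4≤6.
N = 9·5·9 = 405
Δ = 2!·6!·2!/11! = 1/13860
Racah Σ t=0..2: t=0:+1/192 t=1:−1/36 t=2:+1/192 = -5/288
⇒ 3j(4 2 4; 0 0 0)² = 20/693, sgn -1
Racah Σ t=0..0: t=0:+1/480 = 1/480
⇒ 3j(4 2 4; -1 -2 3)² = 3/110, sgn -1
4πI² = N·(3j₀)²·(3jₘ)² = 270/847
I = +1·√(0.318772/4π) = 0.15927046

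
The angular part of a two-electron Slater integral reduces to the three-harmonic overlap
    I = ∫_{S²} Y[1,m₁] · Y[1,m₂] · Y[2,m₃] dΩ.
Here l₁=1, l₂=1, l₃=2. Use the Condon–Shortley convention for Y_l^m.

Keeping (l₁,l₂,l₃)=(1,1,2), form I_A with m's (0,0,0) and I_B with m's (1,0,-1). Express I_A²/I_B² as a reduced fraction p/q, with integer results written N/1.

Same 1,1,2: normalisation and zero-m 3j drop out of the ratio.
A: Δ: 0! 2! 2! / 5! → 1/30; sum: t=0:+1/1 = 1/1; 3j²(1 1 2; 0 0 0) = Δ·Π!·Σ² = 2/15  (sign +1)
B: Δ: 0! 2! 2! / 5! → 1/30; sum: t=0:+1/2 = 1/2; 3j²(1 1 2; 1 0 -1) = Δ·Π!·Σ² = 1/10  (sign -1)
I_A²/I_B² = (2/15)/(1/10) = 4/3

4/3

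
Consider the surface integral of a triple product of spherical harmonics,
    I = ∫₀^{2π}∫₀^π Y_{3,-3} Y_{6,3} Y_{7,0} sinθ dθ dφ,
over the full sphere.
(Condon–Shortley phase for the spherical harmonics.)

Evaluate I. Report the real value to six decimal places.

Rules hold: Σm=0, L=16 even, 3≤7≤9.
N = 7·13·15 = 1365
Δ = 2!·4!·10!/17! = 1/2042040
Racah Σ t=0..2: t=0:+1/207360 t=1:−1/57600 t=2:+1/207360 = -1/129600
⇒ 3j(3 6 7; 0 0 0)² = 168/12155, sgn +1
Racah Σ t=2..2: t=2:+1/1451520 = 1/1451520
⇒ 3j(3 6 7; -3 3 0)² = 45/4862, sgn -1
4πI² = N·(3j₀)²·(3jₘ)² = 79380/454597
I = -1·√(0.174616/4π) = -0.11787924

-0.117879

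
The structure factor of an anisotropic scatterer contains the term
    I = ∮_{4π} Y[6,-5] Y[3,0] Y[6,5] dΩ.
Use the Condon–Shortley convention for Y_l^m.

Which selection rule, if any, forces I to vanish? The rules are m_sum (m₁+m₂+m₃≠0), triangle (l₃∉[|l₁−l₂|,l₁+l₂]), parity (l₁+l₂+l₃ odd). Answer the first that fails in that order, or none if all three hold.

m₁+m₂+m₃ = -5 + 0 + 5 = 0  ✓
triangle: |6−3|=3 ≤ l₃=6 ≤ 6+3=9  ✓
parity: l₁+l₂+l₃ = 15 is odd  ✗

parity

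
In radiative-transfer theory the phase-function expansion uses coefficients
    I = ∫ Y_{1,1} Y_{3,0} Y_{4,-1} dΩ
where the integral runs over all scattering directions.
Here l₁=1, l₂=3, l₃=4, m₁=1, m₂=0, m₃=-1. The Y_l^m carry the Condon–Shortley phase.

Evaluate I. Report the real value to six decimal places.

m-sum 0 ✓  L=8 even ✓  2≤4≤4 ✓
Π(2lᵢ+1) = 3×7×9 = 189
triangle coeff Δ(1,3,4) = 1/252
Σ_t [0,0]: t=0:+1/36 = 1/36
(3j)²=4/63 [(1 3 4; 0 0 0)], sign=+1
Σ_t [0,0]: t=0:+1/72 = 1/72
(3j)²=5/126 [(1 3 4; 1 0 -1)], sign=-1
⇒ 4πI² = 10/21
I = (-1)√(10/21/(4π)) = -0.19466390

-0.194664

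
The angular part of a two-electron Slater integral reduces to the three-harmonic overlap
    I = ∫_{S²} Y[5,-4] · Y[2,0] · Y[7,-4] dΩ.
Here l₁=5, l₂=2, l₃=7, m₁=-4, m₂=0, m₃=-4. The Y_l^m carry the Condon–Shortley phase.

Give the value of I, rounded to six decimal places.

0.000000

m-sum = -4 + 0 − 4 = -8 ≠ 0 ⇒ I = 0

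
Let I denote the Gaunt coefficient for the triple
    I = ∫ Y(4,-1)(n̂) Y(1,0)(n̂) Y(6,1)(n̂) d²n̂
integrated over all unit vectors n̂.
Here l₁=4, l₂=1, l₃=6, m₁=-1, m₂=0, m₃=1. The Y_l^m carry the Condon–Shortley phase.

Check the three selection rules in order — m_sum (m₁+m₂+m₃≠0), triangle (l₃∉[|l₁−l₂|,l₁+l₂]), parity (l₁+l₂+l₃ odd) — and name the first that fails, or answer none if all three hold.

triangle

m₁+m₂+m₃ = -1 + 0 + 1 = 0  ✓
triangle: |4−1|=3 ≤ l₃=6 ≤ 4+1=5  ✗
parity: l₁+l₂+l₃ = 11 is odd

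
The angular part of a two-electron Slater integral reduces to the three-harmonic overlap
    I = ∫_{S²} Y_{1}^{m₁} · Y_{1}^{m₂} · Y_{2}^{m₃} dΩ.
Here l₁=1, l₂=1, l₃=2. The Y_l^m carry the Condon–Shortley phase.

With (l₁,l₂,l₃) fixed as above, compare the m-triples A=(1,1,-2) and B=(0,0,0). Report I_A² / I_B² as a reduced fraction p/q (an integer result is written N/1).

3/2

Same 1,1,2: normalisation and zero-m 3j drop out of the ratio.
A: Δ: 0! 2! 2! / 5! → 1/30; sum: t=0:+1/4 = 1/4; 3j²(1 1 2; 1 1 -2) = Δ·Π!·Σ² = 1/5  (sign +1)
B: Δ: 0! 2! 2! / 5! → 1/30; sum: t=0:+1/1 = 1/1; 3j²(1 1 2; 0 0 0) = Δ·Π!·Σ² = 2/15  (sign +1)
I_A²/I_B² = (1/5)/(2/15) = 3/2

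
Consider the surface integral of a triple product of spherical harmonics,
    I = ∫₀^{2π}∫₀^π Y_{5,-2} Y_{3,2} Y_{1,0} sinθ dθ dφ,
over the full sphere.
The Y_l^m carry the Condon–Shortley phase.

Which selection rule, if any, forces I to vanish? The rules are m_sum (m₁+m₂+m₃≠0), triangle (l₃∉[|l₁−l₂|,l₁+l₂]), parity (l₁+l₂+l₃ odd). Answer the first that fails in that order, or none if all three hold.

triangle

m₁+m₂+m₃ = -2 + 2 + 0 = 0  ✓
triangle: |5−3|=2 ≤ l₃=1 ≤ 5+3=8  ✗
parity: l₁+l₂+l₃ = 9 is odd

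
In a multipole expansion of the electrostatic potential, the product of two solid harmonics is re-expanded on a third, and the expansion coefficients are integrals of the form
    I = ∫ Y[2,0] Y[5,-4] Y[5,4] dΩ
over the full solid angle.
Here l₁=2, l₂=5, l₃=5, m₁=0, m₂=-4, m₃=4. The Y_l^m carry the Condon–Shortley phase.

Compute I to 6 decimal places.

Rules hold: Σm=0, L=12 even, 3≤5≤7.
N = 5·11·11 = 605
Δ = 2!·2!·8!/13! = 1/38610
Racah Σ t=0..2: t=0:+1/2880 t=1:−1/576 t=2:+1/2880 = -1/960
⇒ 3j(2 5 5; 0 0 0)² = 10/429, sgn +1
Racah Σ t=0..1: t=0:+1/20160 t=1:−1/40320 = 1/40320
⇒ 3j(2 5 5; 0 -4 4)² = 6/715, sgn -1
4πI² = N·(3j₀)²·(3jₘ)² = 20/169
I = -1·√(0.118343/4π) = -0.09704356

-0.097044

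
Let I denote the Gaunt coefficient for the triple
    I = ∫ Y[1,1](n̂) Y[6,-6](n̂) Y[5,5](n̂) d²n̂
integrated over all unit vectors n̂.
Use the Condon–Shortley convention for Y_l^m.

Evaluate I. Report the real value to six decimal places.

m-sum 0 ✓  L=12 even ✓  5≤5≤7 ✓
Π(2lᵢ+1) = 3×13×11 = 429
triangle coeff Δ(1,6,5) = 1/858
Σ_t [1,1]: t=1:−1/14400 = -1/14400
(3j)²=6/143 [(1 6 5; 0 0 0)], sign=+1
Σ_t [0,0]: t=0:+1/7257600 = 1/7257600
(3j)²=1/13 [(1 6 5; 1 -6 5)], sign=+1
⇒ 4πI² = 18/13
I = (+1)√(18/13/(4π)) = 0.33194004

0.331940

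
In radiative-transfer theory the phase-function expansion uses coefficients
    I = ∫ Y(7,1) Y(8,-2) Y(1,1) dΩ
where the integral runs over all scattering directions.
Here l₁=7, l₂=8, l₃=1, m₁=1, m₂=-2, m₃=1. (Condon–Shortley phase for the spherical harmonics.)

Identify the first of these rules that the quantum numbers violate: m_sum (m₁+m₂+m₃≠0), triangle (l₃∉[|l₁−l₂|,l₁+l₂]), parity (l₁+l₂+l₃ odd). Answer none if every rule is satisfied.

Σmᵢ = 0  ✓
l₃∈[|l₁−l₂|,l₁+l₂]=[1,15], have l₃=1  ✓
Σlᵢ = 16 ⇒ even  ✓

none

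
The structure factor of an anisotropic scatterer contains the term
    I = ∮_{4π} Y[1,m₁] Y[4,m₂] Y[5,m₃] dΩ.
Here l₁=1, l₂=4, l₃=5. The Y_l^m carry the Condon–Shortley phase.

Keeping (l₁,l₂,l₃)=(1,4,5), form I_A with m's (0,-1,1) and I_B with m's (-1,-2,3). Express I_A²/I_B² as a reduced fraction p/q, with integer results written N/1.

6/7

Shared (l₁,l₂,l₃)=(1,4,5): N and (l;000)² cancel in I_A²/I_B².
A: Δ = 0!·2!·8!/11! = 1/495; Racah Σ t=0..0: t=0:+1/720 = 1/720; ⇒ 3j(1 4 5; 0 -1 1)² = 8/165, sgn +1
B: Δ = 0!·2!·8!/11! = 1/495; Racah Σ t=0..0: t=0:+1/2880 = 1/2880; ⇒ 3j(1 4 5; -1 -2 3)² = 28/495, sgn +1
I_A²/I_B² = (8/165)/(28/495) = 6/7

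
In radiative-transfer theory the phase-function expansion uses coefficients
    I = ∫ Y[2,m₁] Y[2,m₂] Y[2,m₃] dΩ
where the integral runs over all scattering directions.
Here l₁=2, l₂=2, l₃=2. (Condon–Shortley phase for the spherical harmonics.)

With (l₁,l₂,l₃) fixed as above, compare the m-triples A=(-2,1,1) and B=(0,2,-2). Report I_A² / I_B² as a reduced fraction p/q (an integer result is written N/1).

l's match ⇒ only the (l;m) 3-j factors differ between A and B.
A: triangle coeff Δ(2,2,2) = 1/630; Σ_t [2,2]: t=2:+1/4 = 1/4; (3j)²=3/35 [(2 2 2; -2 1 1)], sign=-1
B: triangle coeff Δ(2,2,2) = 1/630; Σ_t [2,2]: t=2:+1/8 = 1/8; (3j)²=2/35 [(2 2 2; 0 2 -2)], sign=+1
I_A²/I_B² = (3/35)/(2/35) = 3/2

3/2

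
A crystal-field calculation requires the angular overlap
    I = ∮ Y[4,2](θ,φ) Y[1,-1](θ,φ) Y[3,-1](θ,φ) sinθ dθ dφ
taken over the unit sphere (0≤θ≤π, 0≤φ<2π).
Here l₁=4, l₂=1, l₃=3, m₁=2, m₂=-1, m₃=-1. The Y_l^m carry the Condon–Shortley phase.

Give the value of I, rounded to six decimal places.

0.238414

Checks pass: Σm=0; 8 even; l₃=3∈[3,5].
(2·4+1)(2·1+1)(2·3+1) = 189
Δ: 2! 6! 0! / 9! → 1/252
sum: t=1:−1/36 = -1/36
3j²(4 1 3; 0 0 0) = Δ·Π!·Σ² = 4/63  (sign +1)
sum: t=0:+1/96 = 1/96
3j²(4 1 3; 2 -1 -1) = Δ·Π!·Σ² = 5/84  (sign +1)
combine: 4πI² = 189·4/63·5/84 = 5/7
take √, sign +1: I = 0.23841361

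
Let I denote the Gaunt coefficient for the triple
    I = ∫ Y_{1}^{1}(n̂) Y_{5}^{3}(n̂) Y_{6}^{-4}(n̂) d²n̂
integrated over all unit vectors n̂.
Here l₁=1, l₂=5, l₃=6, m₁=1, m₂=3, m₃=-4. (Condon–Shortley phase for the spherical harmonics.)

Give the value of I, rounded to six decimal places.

Checks pass: Σm=0; 12 even; l₃=6∈[4,6].
(2·1+1)(2·5+1)(2·6+1) = 429
Δ: 0! 2! 10! / 13! → 1/858
sum: t=0:+1/14400 = 1/14400
3j²(1 5 6; 0 0 0) = Δ·Π!·Σ² = 6/143  (sign +1)
sum: t=0:+1/161280 = 1/161280
3j²(1 5 6; 1 3 -4) = Δ·Π!·Σ² = 15/286  (sign +1)
combine: 4πI² = 429·6/143·15/286 = 135/143
take √, sign +1: I = 0.27409047

0.274090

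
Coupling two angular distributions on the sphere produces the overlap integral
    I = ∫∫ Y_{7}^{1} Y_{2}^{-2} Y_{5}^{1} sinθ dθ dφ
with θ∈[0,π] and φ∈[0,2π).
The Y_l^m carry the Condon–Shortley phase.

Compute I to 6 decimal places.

-0.094812

Checks pass: Σm=0; 14 even; l₃=5∈[5,9].
(2·7+1)(2·2+1)(2·5+1) = 825
Δ: 4! 10! 0! / 15! → 1/15015
sum: t=2:+1/57600 = 1/57600
3j²(7 2 5; 0 0 0) = Δ·Π!·Σ² = 21/715  (sign -1)
sum: t=0:+1/414720 = 1/414720
3j²(7 2 5; 1 -2 1) = Δ·Π!·Σ² = 2/429  (sign +1)
combine: 4πI² = 825·21/715·2/429 = 210/1859
take √, sign -1: I = -0.09481237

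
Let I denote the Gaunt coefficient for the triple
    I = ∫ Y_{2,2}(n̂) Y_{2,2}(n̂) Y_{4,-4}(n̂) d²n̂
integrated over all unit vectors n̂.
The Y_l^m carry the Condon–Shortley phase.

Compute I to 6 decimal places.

Checks pass: Σm=0; 8 even; l₃=4∈[0,4].
(2·2+1)(2·2+1)(2·4+1) = 225
Δ: 0! 4! 4! / 9! → 1/630
sum: t=0:+1/16 = 1/16
3j²(2 2 4; 0 0 0) = Δ·Π!·Σ² = 2/35  (sign +1)
sum: t=0:+1/576 = 1/576
3j²(2 2 4; 2 2 -4) = Δ·Π!·Σ² = 1/9  (sign +1)
combine: 4πI² = 225·2/35·1/9 = 10/7
take √, sign +1: I = 0.33716777

0.337168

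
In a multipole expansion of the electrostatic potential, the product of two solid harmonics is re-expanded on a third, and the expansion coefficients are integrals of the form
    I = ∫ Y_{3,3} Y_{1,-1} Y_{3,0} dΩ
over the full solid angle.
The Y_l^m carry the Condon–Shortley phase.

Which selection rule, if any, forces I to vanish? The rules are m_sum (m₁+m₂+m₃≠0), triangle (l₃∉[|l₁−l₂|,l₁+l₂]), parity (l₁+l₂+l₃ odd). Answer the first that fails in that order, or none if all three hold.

Σmᵢ = 2  ✗
l₃∈[|l₁−l₂|,l₁+l₂]=[2,4], have l₃=3
Σlᵢ = 7 ⇒ odd

m_sum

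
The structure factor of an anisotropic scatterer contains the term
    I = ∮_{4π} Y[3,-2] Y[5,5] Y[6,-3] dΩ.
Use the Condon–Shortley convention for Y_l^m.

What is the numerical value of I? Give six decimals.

0.088266

Checks pass: Σm=0; 14 even; l₃=6∈[2,8].
(2·3+1)(2·5+1)(2·6+1) = 1001
Δ: 2! 4! 8! / 15! → 1/675675
sum: t=0:+1/8640 t=1:−1/2304 t=2:+1/8640 = -7/34560
3j²(3 5 6; 0 0 0) = Δ·Π!·Σ² = 7/429  (sign -1)
sum: t=2:+1/483840 = 1/483840
3j²(3 5 6; -2 5 -3) = Δ·Π!·Σ² = 6/1001  (sign -1)
combine: 4πI² = 1001·7/429·6/1001 = 14/143
take √, sign +1: I = 0.08826552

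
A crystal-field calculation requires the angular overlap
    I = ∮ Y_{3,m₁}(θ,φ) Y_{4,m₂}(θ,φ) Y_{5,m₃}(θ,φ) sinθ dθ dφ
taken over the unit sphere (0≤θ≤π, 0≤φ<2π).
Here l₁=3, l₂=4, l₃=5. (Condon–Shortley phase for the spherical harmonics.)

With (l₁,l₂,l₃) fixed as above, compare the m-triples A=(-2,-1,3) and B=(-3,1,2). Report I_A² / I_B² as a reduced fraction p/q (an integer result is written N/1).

l's match ⇒ only the (l;m) 3-j factors differ between A and B.
A: triangle coeff Δ(3,4,5) = 1/180180; Σ_t [1,2]: t=1:−1/1152 t=2:+1/1440 = -1/5760; (3j)²=1/858 [(3 4 5; -2 -1 3)], sign=-1
B: triangle coeff Δ(3,4,5) = 1/180180; Σ_t [2,2]: t=2:+1/1728 = 1/1728; (3j)²=25/858 [(3 4 5; -3 1 2)], sign=-1
I_A²/I_B² = (1/858)/(25/858) = 1/25

1/25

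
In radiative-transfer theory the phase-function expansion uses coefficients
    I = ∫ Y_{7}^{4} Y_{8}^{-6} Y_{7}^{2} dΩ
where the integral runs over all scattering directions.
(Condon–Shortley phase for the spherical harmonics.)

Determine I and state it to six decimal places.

Checks pass: Σm=0; 22 even; l₃=7∈[1,15].
(2·7+1)(2·8+1)(2·7+1) = 3825
Δ: 8! 6! 8! / 23! → 1/22086194130
sum: t=1:−1/18289152000 t=2:+1/248832000 t=3:−1/24883200 t=4:+1/11943936 t=5:−1/24883200 t=6:+1/248832000 t=7:−1/18289152000 = 11/975421440
3j²(7 8 7; 0 0 0) = Δ·Π!·Σ² = 1750/289731  (sign -1)
sum: t=0:+1/2090188800 t=1:−1/1219276800 t=2:+1/6967296000 = -29/146313216000
3j²(7 8 7; 4 -6 2) = Δ·Π!·Σ² = 841/260015  (sign +1)
combine: 4πI² = 3825·1750/289731·841/260015 = 3153750/42204149
take √, sign -1: I = -0.07711363

-0.077114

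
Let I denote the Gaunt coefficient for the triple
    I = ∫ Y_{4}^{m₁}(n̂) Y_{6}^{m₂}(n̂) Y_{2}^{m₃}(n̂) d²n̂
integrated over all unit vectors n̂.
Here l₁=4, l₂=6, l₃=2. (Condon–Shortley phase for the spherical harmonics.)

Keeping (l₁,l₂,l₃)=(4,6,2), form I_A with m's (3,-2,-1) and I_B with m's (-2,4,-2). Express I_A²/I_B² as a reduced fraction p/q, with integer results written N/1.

16/105

l's match ⇒ only the (l;m) 3-j factors differ between A and B.
A: triangle coeff Δ(4,6,2) = 1/6435; Σ_t [1,1]: t=1:−1/30240 = -1/30240; (3j)²=32/6435 [(4 6 2; 3 -2 -1)], sign=+1
B: triangle coeff Δ(4,6,2) = 1/6435; Σ_t [6,6]: t=6:+1/34560 = 1/34560; (3j)²=14/429 [(4 6 2; -2 4 -2)], sign=+1
I_A²/I_B² = (32/6435)/(14/429) = 16/105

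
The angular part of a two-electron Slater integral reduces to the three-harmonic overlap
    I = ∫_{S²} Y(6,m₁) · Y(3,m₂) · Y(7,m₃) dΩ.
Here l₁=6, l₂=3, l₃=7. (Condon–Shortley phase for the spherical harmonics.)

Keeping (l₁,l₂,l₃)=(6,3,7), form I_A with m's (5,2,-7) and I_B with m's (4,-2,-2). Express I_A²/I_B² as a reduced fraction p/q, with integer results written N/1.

11011/6400

Shared (l₁,l₂,l₃)=(6,3,7): N and (l;000)² cancel in I_A²/I_B².
A: Δ = 2!·10!·4!/17! = 1/2042040; Racah Σ t=1..1: t=1:−1/87091200 = -1/87091200; ⇒ 3j(6 3 7; 5 2 -7)² = 11/408, sgn -1
B: Δ = 2!·10!·4!/17! = 1/2042040; Racah Σ t=0..1: t=0:+1/967680 t=1:−1/8709120 = 1/1088640; ⇒ 3j(6 3 7; 4 -2 -2)² = 800/51051, sgn -1
I_A²/I_B² = (11/408)/(800/51051) = 11011/6400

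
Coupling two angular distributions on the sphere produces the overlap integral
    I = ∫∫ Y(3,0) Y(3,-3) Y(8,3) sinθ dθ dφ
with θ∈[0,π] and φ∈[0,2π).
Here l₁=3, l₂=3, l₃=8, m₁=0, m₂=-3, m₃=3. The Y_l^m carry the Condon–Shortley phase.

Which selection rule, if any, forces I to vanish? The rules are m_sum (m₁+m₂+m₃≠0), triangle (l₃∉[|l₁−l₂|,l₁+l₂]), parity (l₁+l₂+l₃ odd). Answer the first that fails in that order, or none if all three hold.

triangle

Σmᵢ = 0  ✓
l₃∈[|l₁−l₂|,l₁+l₂]=[0,6], have l₃=8  ✗
Σlᵢ = 14 ⇒ even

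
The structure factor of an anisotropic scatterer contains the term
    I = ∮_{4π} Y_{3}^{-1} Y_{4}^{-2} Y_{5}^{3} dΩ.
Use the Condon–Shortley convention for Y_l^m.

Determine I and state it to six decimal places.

m-sum 0 ✓  L=12 even ✓  1≤5≤7 ✓
Π(2lᵢ+1) = 7×9×11 = 693
triangle coeff Δ(3,4,5) = 1/180180
Σ_t [0,2]: t=0:+1/576 t=1:−1/144 t=2:+1/576 = -1/288
(3j)²=20/1001 [(3 4 5; 0 0 0)], sign=+1
Σ_t [0,2]: t=0:+1/2304 t=1:−1/720 t=2:+1/5760 = -1/1280
(3j)²=27/1430 [(3 4 5; -1 -2 3)], sign=-1
⇒ 4πI² = 486/1859
I = (-1)√(486/1859/(4π)) = -0.14423595

-0.144236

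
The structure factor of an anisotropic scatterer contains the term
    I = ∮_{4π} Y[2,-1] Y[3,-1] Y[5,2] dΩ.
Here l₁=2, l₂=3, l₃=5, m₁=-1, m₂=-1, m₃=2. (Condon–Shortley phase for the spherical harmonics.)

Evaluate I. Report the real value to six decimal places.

0.245532

m-sum 0 ✓  L=10 even ✓  1≤5≤5 ✓
Π(2lᵢ+1) = 5×7×11 = 385
triangle coeff Δ(2,3,5) = 1/2310
Σ_t [0,0]: t=0:+1/144 = 1/144
(3j)²=10/231 [(2 3 5; 0 0 0)], sign=-1
Σ_t [0,0]: t=0:+1/288 = 1/288
(3j)²=1/22 [(2 3 5; -1 -1 2)], sign=-1
⇒ 4πI² = 25/33
I = (+1)√(25/33/(4π)) = 0.24553200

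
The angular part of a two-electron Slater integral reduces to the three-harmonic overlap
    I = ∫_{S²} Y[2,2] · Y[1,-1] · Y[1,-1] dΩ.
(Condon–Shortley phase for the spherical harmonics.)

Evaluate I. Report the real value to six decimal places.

0.309019

Rules hold: Σm=0, L=4 even, 1≤1≤3.
N = 5·3·3 = 45
Δ = 2!·2!·0!/5! = 1/30
Racah Σ t=1..1: t=1:−1/1 = -1/1
⇒ 3j(2 1 1; 0 0 0)² = 2/15, sgn +1
Racah Σ t=0..0: t=0:+1/4 = 1/4
⇒ 3j(2 1 1; 2 -1 -1)² = 1/5, sgn +1
4πI² = N·(3j₀)²·(3jₘ)² = 6/5
I = +1·√(1.2/4π) = 0.30901936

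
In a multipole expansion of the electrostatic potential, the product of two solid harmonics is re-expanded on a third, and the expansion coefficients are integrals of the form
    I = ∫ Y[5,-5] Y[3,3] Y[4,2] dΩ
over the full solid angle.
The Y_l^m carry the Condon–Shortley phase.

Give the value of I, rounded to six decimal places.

Checks pass: Σm=0; 12 even; l₃=4∈[2,8].
(2·5+1)(2·3+1)(2·4+1) = 693
Δ: 4! 6! 2! / 13! → 1/180180
sum: t=1:−1/576 t=2:+1/144 t=3:−1/576 = 1/288
3j²(5 3 4; 0 0 0) = Δ·Π!·Σ² = 20/1001  (sign +1)
sum: t=4:+1/34560 = 1/34560
3j²(5 3 4; -5 3 2) = Δ·Π!·Σ² = 5/286  (sign +1)
combine: 4πI² = 693·20/1001·5/286 = 450/1859
take √, sign +1: I = 0.13879110

0.138791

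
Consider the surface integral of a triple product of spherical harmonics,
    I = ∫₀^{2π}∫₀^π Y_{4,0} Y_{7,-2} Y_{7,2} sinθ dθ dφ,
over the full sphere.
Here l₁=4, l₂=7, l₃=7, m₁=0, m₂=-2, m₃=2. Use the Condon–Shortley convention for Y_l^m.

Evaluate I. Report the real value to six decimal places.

0.041390

m-sum 0 ✓  L=18 even ✓  3≤7≤11 ✓
Π(2lᵢ+1) = 9×15×15 = 2025
triangle coeff Δ(4,7,7) = 1/58198140
Σ_t [0,4]: t=0:+1/17418240 t=1:−1/622080 t=2:+1/230400 t=3:−1/622080 t=4:+1/17418240 = 1/806400
(3j)²=2268/230945 [(4 7 7; 0 0 0)], sign=-1
Σ_t [0,4]: t=0:+1/8294400 t=1:−1/622080 t=2:+1/483840 t=3:−1/2903040 t=4:+1/209018880 = 251/1045094400
(3j)²=63001/58198140 [(4 7 7; 0 -2 2)], sign=-1
⇒ 4πI² = 45927729/2133423721
I = (+1)√(45927729/2133423721/(4π)) = 0.04138986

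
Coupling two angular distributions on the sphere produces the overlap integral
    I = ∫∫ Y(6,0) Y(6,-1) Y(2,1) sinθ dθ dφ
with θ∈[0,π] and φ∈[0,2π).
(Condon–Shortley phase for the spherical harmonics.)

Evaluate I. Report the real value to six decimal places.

-0.030344

m-sum 0 ✓  L=14 even ✓  0≤2≤12 ✓
Π(2lᵢ+1) = 13×13×5 = 845
triangle coeff Δ(6,6,2) = 1/90090
Σ_t [4,6]: t=4:+1/69120 t=5:−1/14400 t=6:+1/69120 = -7/172800
(3j)²=14/715 [(6 6 2; 0 0 0)], sign=-1
Σ_t [4,5]: t=4:+1/34560 t=5:−1/28800 = -1/172800
(3j)²=1/1430 [(6 6 2; 0 -1 1)], sign=+1
⇒ 4πI² = 7/605
I = (-1)√(7/605/(4π)) = -0.03034355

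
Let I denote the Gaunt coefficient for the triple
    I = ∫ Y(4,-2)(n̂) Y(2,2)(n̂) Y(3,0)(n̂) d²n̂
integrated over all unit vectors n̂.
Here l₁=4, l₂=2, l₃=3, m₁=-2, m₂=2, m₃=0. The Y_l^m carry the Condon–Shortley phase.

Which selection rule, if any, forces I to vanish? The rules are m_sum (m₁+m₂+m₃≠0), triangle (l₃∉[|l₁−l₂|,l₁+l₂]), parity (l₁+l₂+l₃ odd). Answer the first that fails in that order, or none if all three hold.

parity

Σmᵢ = 0  ✓
l₃∈[|l₁−l₂|,l₁+l₂]=[2,6], have l₃=3  ✓
Σlᵢ = 9 ⇒ odd  ✗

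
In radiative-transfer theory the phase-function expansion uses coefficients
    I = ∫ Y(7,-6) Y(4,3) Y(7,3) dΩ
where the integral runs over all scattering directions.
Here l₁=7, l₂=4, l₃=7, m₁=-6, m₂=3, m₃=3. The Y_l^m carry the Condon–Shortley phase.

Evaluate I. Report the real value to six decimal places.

m-sum 0 ✓  L=18 even ✓  3≤7≤11 ✓
Π(2lᵢ+1) = 15×9×15 = 2025
triangle coeff Δ(7,4,7) = 1/58198140
Σ_t [0,4]: t=0:+1/17418240 t=1:−1/622080 t=2:+1/230400 t=3:−1/622080 t=4:+1/17418240 = 1/806400
(3j)²=2268/230945 [(7 4 7; 0 0 0)], sign=-1
Σ_t [3,4]: t=3:−1/522547200 t=4:+1/52254720 = 1/58060800
(3j)²=9/646 [(7 4 7; -6 3 3)], sign=+1
⇒ 4πI² = 4133430/14919047
I = (-1)√(4133430/14919047/(4π)) = -0.14848406

-0.148484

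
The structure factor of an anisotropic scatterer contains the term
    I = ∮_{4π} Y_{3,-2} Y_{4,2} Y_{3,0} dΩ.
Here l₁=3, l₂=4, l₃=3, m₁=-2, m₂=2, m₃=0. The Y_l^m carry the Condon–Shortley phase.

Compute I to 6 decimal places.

m-sum 0 ✓  L=10 even ✓  1≤3≤7 ✓
Π(2lᵢ+1) = 7×9×7 = 441
triangle coeff Δ(3,4,3) = 1/34650
Σ_t [1,3]: t=1:−1/72 t=2:+1/16 t=3:−1/72 = 5/144
(3j)²=2/77 [(3 4 3; 0 0 0)], sign=-1
Σ_t [3,4]: t=3:−1/72 t=4:+1/96 = -1/288
(3j)²=1/462 [(3 4 3; -2 2 0)], sign=+1
⇒ 4πI² = 3/121
I = (-1)√(3/121/(4π)) = -0.04441841

-0.044418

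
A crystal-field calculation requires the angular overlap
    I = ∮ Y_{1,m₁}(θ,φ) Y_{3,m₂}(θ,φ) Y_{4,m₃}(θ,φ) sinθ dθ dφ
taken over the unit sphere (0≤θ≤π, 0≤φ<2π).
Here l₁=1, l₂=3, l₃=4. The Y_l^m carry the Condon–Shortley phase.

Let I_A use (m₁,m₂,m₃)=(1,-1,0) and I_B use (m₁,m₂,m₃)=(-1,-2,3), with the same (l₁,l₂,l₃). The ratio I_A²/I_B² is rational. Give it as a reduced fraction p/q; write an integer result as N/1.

Same 1,3,4: normalisation and zero-m 3j drop out of the ratio.
A: Δ: 0! 2! 6! / 9! → 1/252; sum: t=0:+1/96 = 1/96; 3j²(1 3 4; 1 -1 0) = Δ·Π!·Σ² = 1/42  (sign +1)
B: Δ: 0! 2! 6! / 9! → 1/252; sum: t=0:+1/240 = 1/240; 3j²(1 3 4; -1 -2 3) = Δ·Π!·Σ² = 1/12  (sign -1)
I_A²/I_B² = (1/42)/(1/12) = 2/7

2/7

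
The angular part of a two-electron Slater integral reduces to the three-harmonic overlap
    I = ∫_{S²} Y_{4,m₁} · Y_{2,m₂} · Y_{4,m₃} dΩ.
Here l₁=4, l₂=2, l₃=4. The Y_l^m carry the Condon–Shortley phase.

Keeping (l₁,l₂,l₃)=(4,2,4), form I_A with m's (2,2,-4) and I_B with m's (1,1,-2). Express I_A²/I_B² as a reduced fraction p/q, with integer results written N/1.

l's match ⇒ only the (l;m) 3-j factors differ between A and B.
A: triangle coeff Δ(4,2,4) = 1/13860; Σ_t [2,2]: t=2:+1/2880 = 1/2880; (3j)²=2/165 [(4 2 4; 2 2 -4)], sign=+1
B: triangle coeff Δ(4,2,4) = 1/13860; Σ_t [1,2]: t=1:−1/96 t=2:+1/240 = -1/160; (3j)²=27/1540 [(4 2 4; 1 1 -2)], sign=-1
I_A²/I_B² = (2/165)/(27/1540) = 56/81

56/81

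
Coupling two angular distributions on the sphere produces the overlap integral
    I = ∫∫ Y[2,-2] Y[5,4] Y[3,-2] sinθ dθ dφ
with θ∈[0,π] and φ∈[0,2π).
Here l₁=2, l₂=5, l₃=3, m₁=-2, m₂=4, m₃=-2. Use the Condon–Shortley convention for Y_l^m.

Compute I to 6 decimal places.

Rules hold: Σm=0, L=10 even, 3≤3≤7.
N = 5·11·7 = 385
Δ = 4!·0!·6!/11! = 1/2310
Racah Σ t=2..2: t=2:+1/144 = 1/144
⇒ 3j(2 5 3; 0 0 0)² = 10/231, sgn -1
Racah Σ t=4..4: t=4:+1/2880 = 1/2880
⇒ 3j(2 5 3; -2 4 -2)² = 3/55, sgn -1
4πI² = N·(3j₀)²·(3jₘ)² = 10/11
I = +1·√(0.909091/4π) = 0.26896683

0.268967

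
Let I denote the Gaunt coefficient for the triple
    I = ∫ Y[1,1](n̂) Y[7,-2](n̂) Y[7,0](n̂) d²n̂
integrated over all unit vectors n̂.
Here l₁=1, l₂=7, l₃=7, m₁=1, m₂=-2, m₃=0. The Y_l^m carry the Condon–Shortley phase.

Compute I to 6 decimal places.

m-sum = 1 − 2 + 0 = -1 ≠ 0 ⇒ I = 0

0.000000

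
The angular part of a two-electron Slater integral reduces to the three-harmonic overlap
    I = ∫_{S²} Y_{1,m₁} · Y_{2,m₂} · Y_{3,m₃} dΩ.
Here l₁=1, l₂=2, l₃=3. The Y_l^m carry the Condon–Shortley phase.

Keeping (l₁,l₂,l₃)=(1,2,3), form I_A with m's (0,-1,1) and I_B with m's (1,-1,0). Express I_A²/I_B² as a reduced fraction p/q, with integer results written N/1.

8/3

Shared (l₁,l₂,l₃)=(1,2,3): N and (l;000)² cancel in I_A²/I_B².
A: Δ = 0!·2!·4!/7! = 1/105; Racah Σ t=0..0: t=0:+1/6 = 1/6; ⇒ 3j(1 2 3; 0 -1 1)² = 8/105, sgn +1
B: Δ = 0!·2!·4!/7! = 1/105; Racah Σ t=0..0: t=0:+1/12 = 1/12; ⇒ 3j(1 2 3; 1 -1 0)² = 1/35, sgn -1
I_A²/I_B² = (8/105)/(1/35) = 8/3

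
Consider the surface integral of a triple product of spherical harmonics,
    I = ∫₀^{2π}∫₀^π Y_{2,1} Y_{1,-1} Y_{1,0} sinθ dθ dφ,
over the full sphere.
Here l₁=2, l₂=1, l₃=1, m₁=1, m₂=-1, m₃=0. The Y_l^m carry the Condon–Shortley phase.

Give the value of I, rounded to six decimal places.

m-sum 0 ✓  L=4 even ✓  1≤1≤3 ✓
Π(2lᵢ+1) = 5×3×3 = 45
triangle coeff Δ(2,1,1) = 1/30
Σ_t [1,1]: t=1:−1/1 = -1/1
(3j)²=2/15 [(2 1 1; 0 0 0)], sign=+1
Σ_t [0,0]: t=0:+1/2 = 1/2
(3j)²=1/10 [(2 1 1; 1 -1 0)], sign=-1
⇒ 4πI² = 3/5
I = (-1)√(3/5/(4π)) = -0.21850969

-0.218510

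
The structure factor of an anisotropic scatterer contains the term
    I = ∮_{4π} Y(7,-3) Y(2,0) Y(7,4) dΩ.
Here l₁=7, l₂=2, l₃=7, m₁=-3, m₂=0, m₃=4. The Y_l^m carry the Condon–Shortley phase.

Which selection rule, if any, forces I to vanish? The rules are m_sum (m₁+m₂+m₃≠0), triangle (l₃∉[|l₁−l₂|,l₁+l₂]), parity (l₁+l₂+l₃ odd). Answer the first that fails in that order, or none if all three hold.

azimuthal sum: -3 + 0 + 4 = 1  ✗
5 ≤ 7 ≤ 9 (triangle on l)
L = 7 + 2 + 7 = 16 (even)

m_sum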